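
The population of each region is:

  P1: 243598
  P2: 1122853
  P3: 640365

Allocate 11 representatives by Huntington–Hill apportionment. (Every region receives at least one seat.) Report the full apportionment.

With divisor 179059: modified quotas P1 1.360, P2 6.271, P3 3.576.
Geometric-mean thresholds: P1 √(1·2)=1.414, P2 √(6·7)=6.481, P3 √(3·4)=3.464.
Each quota rounded against its threshold gives P1 1, P2 6, P3 4 (total 11).

P1 1; P2 6; P3 4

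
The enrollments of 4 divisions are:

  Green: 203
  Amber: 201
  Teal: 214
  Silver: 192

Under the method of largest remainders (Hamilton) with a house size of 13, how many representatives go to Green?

3

The standard divisor is 810/13 ≈ 62.308.
Standard quotas: Green 3.258, Amber 3.226, Teal 3.435, Silver 3.081.
Lower quotas: Green 3, Amber 3, Teal 3, Silver 3 (sum 12, leaving 1 seat).
Remainders in descending order: Teal 0.435, Green 0.258, Amber 0.226, Silver 0.081.
The surplus seat goes to Teal.
Green receives 3.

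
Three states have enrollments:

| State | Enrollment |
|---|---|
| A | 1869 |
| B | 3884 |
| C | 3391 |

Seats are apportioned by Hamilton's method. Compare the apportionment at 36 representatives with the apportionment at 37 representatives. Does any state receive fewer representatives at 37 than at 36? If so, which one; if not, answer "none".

At 36 seats: A 8, B 15, C 13.
At 37 seats: A 7, B 16, C 14.
A drops from 8 to 7.

A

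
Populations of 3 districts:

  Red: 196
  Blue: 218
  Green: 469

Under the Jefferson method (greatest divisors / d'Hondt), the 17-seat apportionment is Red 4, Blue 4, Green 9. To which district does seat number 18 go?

Green

Priority for the next seat is population ÷ (current seats + 1).
Priorities: Red 39.200, Blue 43.600, Green 46.900.
Highest priority: Green.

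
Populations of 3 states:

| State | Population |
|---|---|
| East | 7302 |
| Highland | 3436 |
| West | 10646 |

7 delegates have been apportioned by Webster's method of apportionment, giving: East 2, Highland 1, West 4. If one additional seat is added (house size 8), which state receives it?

East

Priority for the next seat is population ÷ (current seats + 0.5).
Priorities: East 2920.800, Highland 2290.667, West 2365.778.
Highest priority: East.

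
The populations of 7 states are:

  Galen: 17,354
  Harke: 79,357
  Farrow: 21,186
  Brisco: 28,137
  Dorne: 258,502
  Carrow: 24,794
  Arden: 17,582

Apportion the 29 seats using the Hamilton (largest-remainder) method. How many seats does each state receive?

Galen 1, Harke 5, Farrow 1, Brisco 2, Dorne 17, Carrow 2, Arden 1

Total 446912; standard divisor 446912/29 ≈ 15410.759.
Standard quotas: Galen 1.1261, Harke 5.1495, Farrow 1.3748, Brisco 1.8258, Dorne 16.7741, Carrow 1.6089, Arden 1.1409.
Lower quotas: Galen 1, Harke 5, Farrow 1, Brisco 1, Dorne 16, Carrow 1, Arden 1 (sum 26, leaving 3 seats).
Remainders in descending order: Brisco 0.8258, Dorne 0.7741, Carrow 0.6089, Farrow 0.3748, Harke 0.1495, Arden 0.1409, Galen 0.1261.
Largest remainders: Brisco, Dorne, Carrow receive the extra seats.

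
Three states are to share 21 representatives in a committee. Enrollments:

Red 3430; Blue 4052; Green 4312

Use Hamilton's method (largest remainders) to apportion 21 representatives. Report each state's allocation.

Total 11794; standard divisor 11794/21 ≈ 561.619.
Standard quotas: Red 6.107, Blue 7.215, Green 7.678.
Lower quotas: Red 6, Blue 7, Green 7 (sum 20, leaving 1 seat).
Remainders in descending order: Green 0.678, Blue 0.215, Red 0.107.
Largest remainder: Green receives the extra seat.

Red 6, Blue 7, Green 8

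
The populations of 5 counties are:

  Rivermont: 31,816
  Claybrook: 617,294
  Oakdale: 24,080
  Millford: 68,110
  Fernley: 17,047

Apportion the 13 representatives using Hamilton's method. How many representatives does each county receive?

Rivermont=1, Claybrook=11, Oakdale=0, Millford=1, Fernley=0

Total 758347; standard divisor 758347/13 ≈ 58334.385.
Standard quotas: Rivermont 0.5454, Claybrook 10.5820, Oakdale 0.4128, Millford 1.1676, Fernley 0.2922.
Lower quotas: Rivermont 0, Claybrook 10, Oakdale 0, Millford 1, Fernley 0 (sum 11, leaving 2 seats).
Remainders in descending order: Claybrook 0.5820, Rivermont 0.5454, Oakdale 0.4128, Fernley 0.2922, Millford 0.1676.
The surplus seats go to Claybrook, Rivermont.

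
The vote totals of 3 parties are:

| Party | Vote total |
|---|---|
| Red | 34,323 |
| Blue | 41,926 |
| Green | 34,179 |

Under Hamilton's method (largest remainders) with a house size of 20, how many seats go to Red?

The standard divisor is 110428/20 ≈ 5521.4.
Standard quotas: Red 6.2164, Blue 7.5934, Green 6.1903.
Lower quotas: Red 6, Blue 7, Green 6 (sum 19, leaving 1 seat).
Remainders in descending order: Blue 0.5934, Red 0.2164, Green 0.1903.
Largest remainder: Blue receives the extra seat.
Red receives 6.

6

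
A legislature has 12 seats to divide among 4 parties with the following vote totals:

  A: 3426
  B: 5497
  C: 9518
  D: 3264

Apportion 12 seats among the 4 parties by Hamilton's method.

Total 21705; standard divisor 21705/12 ≈ 1808.75.
Standard quotas: A 1.8941, B 3.0391, C 5.2622, D 1.8046.
Lower quotas: A 1, B 3, C 5, D 1 (sum 10, leaving 2 seats).
Remainders in descending order: A 0.8941, D 0.8046, C 0.2622, B 0.0391.
The surplus seats go to A, D.

A: 2, B: 3, C: 5, D: 2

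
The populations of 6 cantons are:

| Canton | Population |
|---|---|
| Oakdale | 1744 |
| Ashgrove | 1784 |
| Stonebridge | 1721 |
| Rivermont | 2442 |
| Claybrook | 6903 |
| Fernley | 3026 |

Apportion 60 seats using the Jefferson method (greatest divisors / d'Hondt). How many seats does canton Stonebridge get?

Standard divisor 17620/60 ≈ 293.667; standard quotas: Oakdale 5.939, Ashgrove 6.075, Stonebridge 5.860, Rivermont 8.316, Claybrook 23.506, Fernley 10.304.
Rounding down gives 5, 6, 5, 8, 23, 10 = 57 seats, so the divisor must be adjusted.
With modified divisor 280: modified quotas Oakdale 6.229, Ashgrove 6.371, Stonebridge 6.146, Rivermont 8.721, Claybrook 24.654, Fernley 10.807.
Rounding down: Oakdale 6, Ashgrove 6, Stonebridge 6, Rivermont 8, Claybrook 24, Fernley 10 (total 60).
Stonebridge receives 6.

6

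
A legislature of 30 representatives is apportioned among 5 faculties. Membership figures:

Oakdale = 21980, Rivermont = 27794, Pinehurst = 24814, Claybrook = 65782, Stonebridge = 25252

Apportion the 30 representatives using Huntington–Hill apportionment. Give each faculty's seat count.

With divisor 5598: modified quotas Oakdale 3.926, Rivermont 4.965, Pinehurst 4.433, Claybrook 11.751, Stonebridge 4.511.
Geometric-mean thresholds: Oakdale √(3·4)=3.464, Rivermont √(4·5)=4.472, Pinehurst √(4·5)=4.472, Claybrook √(11·12)=11.489, Stonebridge √(4·5)=4.472.
Each quota rounded against its threshold gives Oakdale 4, Rivermont 5, Pinehurst 4, Claybrook 12, Stonebridge 5 (total 30).

Oakdale 4; Rivermont 5; Pinehurst 4; Claybrook 12; Stonebridge 5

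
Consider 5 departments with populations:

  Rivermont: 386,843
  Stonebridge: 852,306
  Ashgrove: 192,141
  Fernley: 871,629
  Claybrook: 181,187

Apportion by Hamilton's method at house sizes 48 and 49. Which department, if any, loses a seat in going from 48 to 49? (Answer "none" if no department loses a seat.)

At 48 seats: Rivermont 7, Stonebridge 16, Ashgrove 4, Fernley 17, Claybrook 4.
At 49 seats: Rivermont 8, Stonebridge 17, Ashgrove 4, Fernley 17, Claybrook 3.
Claybrook drops from 4 to 3.

Claybrook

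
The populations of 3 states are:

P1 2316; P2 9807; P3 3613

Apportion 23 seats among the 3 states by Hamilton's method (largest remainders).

P1=4, P2=14, P3=5

The standard divisor is 15736/23 ≈ 684.174.
Standard quotas: P1 3.3851, P2 14.3341, P3 5.2808.
Lower quotas: P1 3, P2 14, P3 5 (sum 22, leaving 1 seat).
Remainders in descending order: P1 0.3851, P2 0.3341, P3 0.2808.
Largest remainder: P1 receives the extra seat.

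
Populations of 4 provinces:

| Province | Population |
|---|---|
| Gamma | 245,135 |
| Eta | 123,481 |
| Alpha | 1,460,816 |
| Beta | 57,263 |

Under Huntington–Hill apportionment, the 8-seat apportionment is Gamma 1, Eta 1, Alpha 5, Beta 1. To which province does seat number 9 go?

Priority for the next seat is population ÷ (√(s·(s+1))).
Priorities: Gamma 173336.621, Eta 87314.252, Alpha 266707.292, Beta 40491.056.
Highest priority: Alpha.

Alpha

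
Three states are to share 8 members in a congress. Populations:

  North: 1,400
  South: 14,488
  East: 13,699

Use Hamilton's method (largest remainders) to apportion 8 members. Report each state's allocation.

North 0, South 4, East 4

Total 29587; standard divisor 29587/8 ≈ 3698.375.
Standard quotas: North 0.3785, South 3.9174, East 3.7041.
Lower quotas: North 0, South 3, East 3 (sum 6, leaving 2 seats).
Remainders in descending order: South 0.9174, East 0.7041, North 0.3785.
The surplus seats go to South, East.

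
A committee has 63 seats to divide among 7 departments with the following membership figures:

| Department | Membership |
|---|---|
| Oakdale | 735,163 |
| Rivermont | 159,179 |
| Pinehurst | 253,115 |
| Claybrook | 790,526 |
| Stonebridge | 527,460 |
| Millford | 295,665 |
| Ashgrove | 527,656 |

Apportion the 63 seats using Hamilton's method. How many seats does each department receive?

Oakdale 14; Rivermont 3; Pinehurst 5; Claybrook 15; Stonebridge 10; Millford 6; Ashgrove 10

Total 3288764; standard divisor 3288764/63 ≈ 52202.603.
Standard quotas: Oakdale 14.0829, Rivermont 3.0493, Pinehurst 4.8487, Claybrook 15.1434, Stonebridge 10.1041, Millford 5.6638, Ashgrove 10.1078.
Lower quotas: Oakdale 14, Rivermont 3, Pinehurst 4, Claybrook 15, Stonebridge 10, Millford 5, Ashgrove 10 (sum 61, leaving 2 seats).
Remainders in descending order: Pinehurst 0.8487, Millford 0.6638, Claybrook 0.1434, Ashgrove 0.1078, Stonebridge 0.1041, Oakdale 0.0829, Rivermont 0.0493.
The surplus seats go to Pinehurst, Millford.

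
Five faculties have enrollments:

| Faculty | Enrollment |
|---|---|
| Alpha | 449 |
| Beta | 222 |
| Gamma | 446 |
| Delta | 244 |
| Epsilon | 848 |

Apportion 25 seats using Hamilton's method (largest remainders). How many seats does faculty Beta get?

2

The standard divisor is 2209/25 ≈ 88.36.
Standard quotas: Alpha 5.081, Beta 2.512, Gamma 5.048, Delta 2.761, Epsilon 9.597.
Lower quotas: Alpha 5, Beta 2, Gamma 5, Delta 2, Epsilon 9 (sum 23, leaving 2 seats).
Remainders in descending order: Delta 0.761, Epsilon 0.597, Beta 0.512, Alpha 0.081, Gamma 0.048.
Largest remainders: Delta, Epsilon receive the extra seats.
Beta receives 2.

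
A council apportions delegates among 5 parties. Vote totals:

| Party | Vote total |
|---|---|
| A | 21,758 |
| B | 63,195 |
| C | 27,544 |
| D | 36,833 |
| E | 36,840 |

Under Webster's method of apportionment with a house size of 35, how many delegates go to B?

Standard divisor 186170/35 ≈ 5319.143; standard quotas: A 4.091, B 11.881, C 5.178, D 6.925, E 6.926.
Rounding to the nearest integer gives A 4, B 12, C 5, D 7, E 7 — total 35, matching the house size, so no adjustment is needed.
B receives 12.

12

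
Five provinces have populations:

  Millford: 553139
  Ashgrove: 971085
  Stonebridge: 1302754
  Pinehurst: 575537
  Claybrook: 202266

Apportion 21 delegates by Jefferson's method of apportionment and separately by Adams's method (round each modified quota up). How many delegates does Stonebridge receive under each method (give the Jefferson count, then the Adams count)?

Jefferson: Millford 3, Ashgrove 6, Stonebridge 8, Pinehurst 3, Claybrook 1.
Adams: Millford 3, Ashgrove 6, Stonebridge 7, Pinehurst 3, Claybrook 2.
Stonebridge gets 8 under Jefferson and 7 under Adams.

8 and 7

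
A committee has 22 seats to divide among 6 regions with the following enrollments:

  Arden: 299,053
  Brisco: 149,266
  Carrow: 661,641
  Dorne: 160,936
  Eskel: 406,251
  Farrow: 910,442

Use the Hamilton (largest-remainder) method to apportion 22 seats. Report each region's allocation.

The standard divisor is 2587589/22 ≈ 117617.682.
Standard quotas: Arden 2.5426, Brisco 1.2691, Carrow 5.6254, Dorne 1.3683, Eskel 3.4540, Farrow 7.7407.
Lower quotas: Arden 2, Brisco 1, Carrow 5, Dorne 1, Eskel 3, Farrow 7 (sum 19, leaving 3 seats).
Remainders in descending order: Farrow 0.7407, Carrow 0.6254, Arden 0.5426, Eskel 0.4540, Dorne 0.3683, Brisco 0.2691.
The surplus seats go to Farrow, Carrow, Arden.

Arden 3, Brisco 1, Carrow 6, Dorne 1, Eskel 3, Farrow 8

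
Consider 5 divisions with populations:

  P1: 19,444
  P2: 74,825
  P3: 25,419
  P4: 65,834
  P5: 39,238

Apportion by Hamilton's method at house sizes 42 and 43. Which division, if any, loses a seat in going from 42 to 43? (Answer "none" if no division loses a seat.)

none

At 42 seats: P1 4, P2 14, P3 5, P4 12, P5 7.
At 43 seats: P1 4, P2 14, P3 5, P4 13, P5 7.
No division's allocation decreased.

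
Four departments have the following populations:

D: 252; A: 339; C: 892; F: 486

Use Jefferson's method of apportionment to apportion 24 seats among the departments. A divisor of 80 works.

With modified divisor 80: modified quotas D 3.150, A 4.237, C 11.150, F 6.075.
Rounding down: D 3, A 4, C 11, F 6 (total 24).

D 3, A 4, C 11, F 6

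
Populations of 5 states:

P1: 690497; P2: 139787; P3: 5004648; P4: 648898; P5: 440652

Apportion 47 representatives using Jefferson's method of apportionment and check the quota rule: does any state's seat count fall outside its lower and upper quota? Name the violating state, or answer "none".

P3

Standard quotas: P1 4.687, P2 0.949, P3 33.969, P4 4.404, P5 2.991.
Jefferson allocation: P1 4, P2 1, P3 35, P4 4, P5 3.
P3 has quota 33.969 (lower 33, upper 34) but receives 35 — outside the quota interval.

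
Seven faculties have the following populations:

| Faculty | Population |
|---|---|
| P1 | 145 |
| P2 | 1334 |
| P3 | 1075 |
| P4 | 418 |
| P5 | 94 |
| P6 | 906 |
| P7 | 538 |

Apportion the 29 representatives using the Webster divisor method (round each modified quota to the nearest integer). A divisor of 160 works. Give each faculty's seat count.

With modified divisor 160: modified quotas P1 0.906, P2 8.338, P3 6.719, P4 2.612, P5 0.588, P6 5.662, P7 3.362.
Rounding to the nearest integer: P1 1, P2 8, P3 7, P4 3, P5 1, P6 6, P7 3 (total 29).

P1 1; P2 8; P3 7; P4 3; P5 1; P6 6; P7 3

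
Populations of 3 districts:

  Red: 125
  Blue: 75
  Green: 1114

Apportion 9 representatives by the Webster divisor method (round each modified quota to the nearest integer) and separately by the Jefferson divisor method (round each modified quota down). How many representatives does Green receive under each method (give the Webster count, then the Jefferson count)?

Webster: Red 1, Blue 1, Green 7.
Jefferson: Red 1, Blue 0, Green 8.
Green gets 7 under Webster and 8 under Jefferson.

7 and 8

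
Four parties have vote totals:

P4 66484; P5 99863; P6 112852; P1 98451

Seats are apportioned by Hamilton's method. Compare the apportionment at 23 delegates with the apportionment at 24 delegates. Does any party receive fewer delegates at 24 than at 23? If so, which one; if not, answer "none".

none

At 23 seats: P4 4, P5 6, P6 7, P1 6.
At 24 seats: P4 4, P5 7, P6 7, P1 6.
No party's allocation decreased.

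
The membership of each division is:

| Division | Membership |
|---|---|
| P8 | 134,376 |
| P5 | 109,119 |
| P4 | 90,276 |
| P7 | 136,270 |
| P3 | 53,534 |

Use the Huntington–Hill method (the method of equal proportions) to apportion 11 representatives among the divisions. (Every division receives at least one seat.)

P8: 3, P5: 2, P4: 2, P7: 3, P3: 1

With divisor 49703: modified quotas P8 2.704, P5 2.195, P4 1.816, P7 2.742, P3 1.077.
Geometric-mean thresholds: P8 √(2·3)=2.449, P5 √(2·3)=2.449, P4 √(1·2)=1.414, P7 √(2·3)=2.449, P3 √(1·2)=1.414.
Each quota rounded against its threshold gives P8 3, P5 2, P4 2, P7 3, P3 1 (total 11).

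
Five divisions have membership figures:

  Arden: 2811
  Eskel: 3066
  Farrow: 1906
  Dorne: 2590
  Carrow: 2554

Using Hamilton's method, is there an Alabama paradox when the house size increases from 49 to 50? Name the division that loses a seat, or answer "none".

At 49 seats: Arden 11, Eskel 11, Farrow 7, Dorne 10, Carrow 10.
At 50 seats: Arden 11, Eskel 12, Farrow 7, Dorne 10, Carrow 10.
No division's allocation decreased.

none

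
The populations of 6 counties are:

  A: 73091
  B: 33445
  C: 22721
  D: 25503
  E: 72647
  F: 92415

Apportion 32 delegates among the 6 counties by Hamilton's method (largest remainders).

A: 7; B: 4; C: 2; D: 3; E: 7; F: 9

Standard divisor: 319822 ÷ 32 ≈ 9994.438.
Standard quotas: A 7.3132, B 3.3464, C 2.2734, D 2.5517, E 7.2687, F 9.2466.
Lower quotas: A 7, B 3, C 2, D 2, E 7, F 9 (sum 30, leaving 2 seats).
Remainders in descending order: D 0.5517, B 0.3464, A 0.3132, C 0.2734, E 0.2687, F 0.2466.
Largest remainders: D, B receive the extra seats.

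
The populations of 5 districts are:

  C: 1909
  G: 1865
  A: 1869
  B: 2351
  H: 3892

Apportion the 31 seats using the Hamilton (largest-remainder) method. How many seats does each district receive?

C 5, G 5, A 5, B 6, H 10

Total 11886; standard divisor 11886/31 ≈ 383.419.
Standard quotas: C 4.979, G 4.864, A 4.875, B 6.132, H 10.151.
Lower quotas: C 4, G 4, A 4, B 6, H 10 (sum 28, leaving 3 seats).
Remainders in descending order: C 0.979, A 0.875, G 0.864, H 0.151, B 0.132.
Largest remainders: C, A, G receive the extra seats.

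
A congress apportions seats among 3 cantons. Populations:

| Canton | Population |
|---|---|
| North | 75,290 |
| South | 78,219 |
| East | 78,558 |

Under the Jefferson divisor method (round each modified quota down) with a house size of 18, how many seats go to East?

Standard divisor 232067/18 ≈ 12892.611; standard quotas: North 5.840, South 6.067, East 6.093.
Rounding down gives 5, 6, 6 = 17 seats, so the divisor must be adjusted.
With modified divisor 11900: modified quotas North 6.327, South 6.573, East 6.602.
Rounding down: North 6, South 6, East 6 (total 18).
East receives 6.

6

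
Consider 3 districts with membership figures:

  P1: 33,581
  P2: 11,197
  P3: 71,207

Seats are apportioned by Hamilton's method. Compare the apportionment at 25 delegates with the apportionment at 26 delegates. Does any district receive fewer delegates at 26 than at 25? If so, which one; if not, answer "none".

P2

At 25 seats: P1 7, P2 3, P3 15.
At 26 seats: P1 8, P2 2, P3 16.
P2 drops from 3 to 2.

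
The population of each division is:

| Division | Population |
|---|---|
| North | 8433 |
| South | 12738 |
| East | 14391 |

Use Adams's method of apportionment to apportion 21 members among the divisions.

North=5, South=8, East=8

Standard divisor 35562/21 ≈ 1693.429; standard quotas: North 4.980, South 7.522, East 8.498.
Rounding up gives 5, 8, 9 = 22 seats, so the divisor must be adjusted.
With modified divisor 1810: modified quotas North 4.659, South 7.038, East 7.951.
Rounding up: North 5, South 8, East 8 (total 21).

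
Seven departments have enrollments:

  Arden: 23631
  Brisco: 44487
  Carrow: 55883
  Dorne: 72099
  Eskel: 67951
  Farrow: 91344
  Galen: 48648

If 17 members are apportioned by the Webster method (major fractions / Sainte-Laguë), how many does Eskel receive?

Standard divisor 404043/17 ≈ 23767.235; standard quotas: Arden 0.994, Brisco 1.872, Carrow 2.351, Dorne 3.034, Eskel 2.859, Farrow 3.843, Galen 2.047.
Rounding to the nearest integer gives Arden 1, Brisco 2, Carrow 2, Dorne 3, Eskel 3, Farrow 4, Galen 2 — total 17, matching the house size, so no adjustment is needed.
Eskel receives 3.

3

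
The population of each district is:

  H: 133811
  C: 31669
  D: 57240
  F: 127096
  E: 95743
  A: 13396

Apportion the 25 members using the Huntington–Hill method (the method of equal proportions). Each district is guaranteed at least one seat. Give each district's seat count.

With divisor 18746: modified quotas H 7.138, C 1.689, D 3.053, F 6.780, E 5.107, A 0.715.
Geometric-mean thresholds: H √(7·8)=7.483, C √(1·2)=1.414, D √(3·4)=3.464, F √(6·7)=6.481, E √(5·6)=5.477, A (min 1).
Each quota rounded against its threshold gives H 7, C 2, D 3, F 7, E 5, A 1 (total 25).

H 7; C 2; D 3; F 7; E 5; A 1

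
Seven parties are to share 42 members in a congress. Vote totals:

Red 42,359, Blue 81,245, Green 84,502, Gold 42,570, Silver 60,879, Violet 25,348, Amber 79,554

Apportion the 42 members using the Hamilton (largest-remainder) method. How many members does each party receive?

Red 4, Blue 8, Green 9, Gold 4, Silver 6, Violet 3, Amber 8

The standard divisor is 416457/42 ≈ 9915.643.
Standard quotas: Red 4.2719, Blue 8.1936, Green 8.5221, Gold 4.2932, Silver 6.1397, Violet 2.5564, Amber 8.0231.
Lower quotas: Red 4, Blue 8, Green 8, Gold 4, Silver 6, Violet 2, Amber 8 (sum 40, leaving 2 seats).
Remainders in descending order: Violet 0.5564, Green 0.5221, Gold 0.2932, Red 0.2719, Blue 0.1936, Silver 0.1397, Amber 0.0231.
The surplus seats go to Violet, Green.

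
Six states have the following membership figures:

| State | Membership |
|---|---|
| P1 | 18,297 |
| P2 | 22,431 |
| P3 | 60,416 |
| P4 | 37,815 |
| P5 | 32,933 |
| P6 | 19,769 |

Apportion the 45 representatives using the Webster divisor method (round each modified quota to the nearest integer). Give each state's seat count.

P1: 4; P2: 5; P3: 14; P4: 9; P5: 8; P6: 5

Standard divisor 191661/45 ≈ 4259.133; standard quotas: P1 4.296, P2 5.267, P3 14.185, P4 8.879, P5 7.732, P6 4.642.
Rounding to the nearest integer gives P1 4, P2 5, P3 14, P4 9, P5 8, P6 5 — total 45, matching the house size, so no adjustment is needed.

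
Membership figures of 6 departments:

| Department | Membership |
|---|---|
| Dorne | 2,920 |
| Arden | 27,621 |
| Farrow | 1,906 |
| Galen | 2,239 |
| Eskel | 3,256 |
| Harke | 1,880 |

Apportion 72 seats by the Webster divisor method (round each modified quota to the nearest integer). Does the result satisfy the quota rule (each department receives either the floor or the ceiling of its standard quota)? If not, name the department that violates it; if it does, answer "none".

Standard quotas: Dorne 5.279, Arden 49.940, Farrow 3.446, Galen 4.048, Eskel 5.887, Harke 3.399.
Webster allocation: Dorne 5, Arden 51, Farrow 3, Galen 4, Eskel 6, Harke 3.
Arden has quota 49.940 (lower 49, upper 50) but receives 51 — outside the quota interval.

Arden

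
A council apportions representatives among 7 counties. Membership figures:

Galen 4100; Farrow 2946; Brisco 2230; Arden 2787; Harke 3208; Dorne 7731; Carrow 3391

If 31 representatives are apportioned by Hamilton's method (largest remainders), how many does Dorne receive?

Total 26393; standard divisor 26393/31 ≈ 851.387.
Standard quotas: Galen 4.8157, Farrow 3.4602, Brisco 2.6193, Arden 3.2735, Harke 3.7680, Dorne 9.0805, Carrow 3.9829.
Lower quotas: Galen 4, Farrow 3, Brisco 2, Arden 3, Harke 3, Dorne 9, Carrow 3 (sum 27, leaving 4 seats).
Remainders in descending order: Carrow 0.9829, Galen 0.8157, Harke 0.7680, Brisco 0.6193, Farrow 0.4602, Arden 0.2735, Dorne 0.0805.
The surplus seats go to Carrow, Galen, Harke, Brisco.
Dorne receives 9.

9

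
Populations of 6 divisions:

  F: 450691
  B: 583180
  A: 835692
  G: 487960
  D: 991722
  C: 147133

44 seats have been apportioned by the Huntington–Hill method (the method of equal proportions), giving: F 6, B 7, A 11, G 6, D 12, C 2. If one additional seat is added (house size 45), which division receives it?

Priority for the next seat is population ÷ (√(s·(s+1))).
Priorities: F 69543.131, B 77930.706, A 72737.652, G 75293.863, D 79401.306, C 60066.796.
Highest priority: D.

D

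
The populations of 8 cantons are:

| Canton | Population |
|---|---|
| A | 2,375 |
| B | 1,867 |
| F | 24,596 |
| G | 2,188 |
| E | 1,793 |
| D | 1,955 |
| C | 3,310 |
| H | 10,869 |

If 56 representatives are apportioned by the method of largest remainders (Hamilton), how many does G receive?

Standard divisor: 48953 ÷ 56 ≈ 874.161.
Standard quotas: A 2.7169, B 2.1358, F 28.1367, G 2.5030, E 2.0511, D 2.2364, C 3.7865, H 12.4336.
Lower quotas: A 2, B 2, F 28, G 2, E 2, D 2, C 3, H 12 (sum 53, leaving 3 seats).
Remainders in descending order: C 0.7865, A 0.7169, G 0.5030, H 0.4336, D 0.2364, F 0.1367, B 0.1358, E 0.0511.
The surplus seats go to C, A, G.
G receives 3.

3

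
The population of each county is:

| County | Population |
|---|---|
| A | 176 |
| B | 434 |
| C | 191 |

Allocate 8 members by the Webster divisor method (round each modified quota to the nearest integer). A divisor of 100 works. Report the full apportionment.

A=2, B=4, C=2

With modified divisor 100: modified quotas A 1.760, B 4.340, C 1.910.
Rounding to the nearest integer: A 2, B 4, C 2 (total 8).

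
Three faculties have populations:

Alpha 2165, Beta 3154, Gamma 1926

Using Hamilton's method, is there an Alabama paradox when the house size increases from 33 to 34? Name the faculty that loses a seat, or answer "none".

At 33 seats: Alpha 10, Beta 14, Gamma 9.
At 34 seats: Alpha 10, Beta 15, Gamma 9.
No faculty's allocation decreased.

none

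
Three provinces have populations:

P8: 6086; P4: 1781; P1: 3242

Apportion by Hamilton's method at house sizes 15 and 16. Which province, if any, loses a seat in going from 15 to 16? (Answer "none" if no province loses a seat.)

P4

At 15 seats: P8 8, P4 3, P1 4.
At 16 seats: P8 9, P4 2, P1 5.
P4 drops from 3 to 2.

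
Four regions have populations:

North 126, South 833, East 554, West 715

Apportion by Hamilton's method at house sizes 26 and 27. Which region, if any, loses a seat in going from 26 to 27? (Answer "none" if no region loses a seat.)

At 26 seats: North 2, South 10, East 6, West 8.
At 27 seats: North 1, South 10, East 7, West 9.
North drops from 2 to 1.

North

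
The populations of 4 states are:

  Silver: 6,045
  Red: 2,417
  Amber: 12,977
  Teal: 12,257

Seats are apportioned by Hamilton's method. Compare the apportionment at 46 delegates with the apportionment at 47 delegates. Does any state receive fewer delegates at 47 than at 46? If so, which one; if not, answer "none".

At 46 seats: Silver 8, Red 3, Amber 18, Teal 17.
At 47 seats: Silver 9, Red 3, Amber 18, Teal 17.
No state's allocation decreased.

none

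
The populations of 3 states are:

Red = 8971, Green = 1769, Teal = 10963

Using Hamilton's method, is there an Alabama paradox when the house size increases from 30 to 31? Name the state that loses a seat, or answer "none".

At 30 seats: Red 12, Green 3, Teal 15.
At 31 seats: Red 13, Green 2, Teal 16.
Green drops from 3 to 2.

Green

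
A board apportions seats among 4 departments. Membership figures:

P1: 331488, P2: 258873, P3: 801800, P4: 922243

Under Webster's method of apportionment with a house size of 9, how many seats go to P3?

3

Standard divisor 2314404/9 ≈ 257156; standard quotas: P1 1.289, P2 1.007, P3 3.118, P4 3.586.
Rounding to the nearest integer gives P1 1, P2 1, P3 3, P4 4 — total 9, matching the house size, so no adjustment is needed.
P3 receives 3.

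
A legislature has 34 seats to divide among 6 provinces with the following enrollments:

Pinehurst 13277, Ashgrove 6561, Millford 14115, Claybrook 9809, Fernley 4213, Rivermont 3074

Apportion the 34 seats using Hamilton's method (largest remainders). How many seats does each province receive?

Total 51049; standard divisor 51049/34 ≈ 1501.441.
Standard quotas: Pinehurst 8.8428, Ashgrove 4.3698, Millford 9.4010, Claybrook 6.5331, Fernley 2.8060, Rivermont 2.0474.
Lower quotas: Pinehurst 8, Ashgrove 4, Millford 9, Claybrook 6, Fernley 2, Rivermont 2 (sum 31, leaving 3 seats).
Remainders in descending order: Pinehurst 0.8428, Fernley 0.8060, Claybrook 0.5331, Millford 0.4010, Ashgrove 0.3698, Rivermont 0.0474.
Largest remainders: Pinehurst, Fernley, Claybrook receive the extra seats.

Pinehurst: 9, Ashgrove: 4, Millford: 9, Claybrook: 7, Fernley: 3, Rivermont: 2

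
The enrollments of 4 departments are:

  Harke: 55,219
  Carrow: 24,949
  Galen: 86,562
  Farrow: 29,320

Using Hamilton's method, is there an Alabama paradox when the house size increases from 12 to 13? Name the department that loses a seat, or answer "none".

Carrow

At 12 seats: Harke 3, Carrow 2, Galen 5, Farrow 2.
At 13 seats: Harke 4, Carrow 1, Galen 6, Farrow 2.
Carrow drops from 2 to 1.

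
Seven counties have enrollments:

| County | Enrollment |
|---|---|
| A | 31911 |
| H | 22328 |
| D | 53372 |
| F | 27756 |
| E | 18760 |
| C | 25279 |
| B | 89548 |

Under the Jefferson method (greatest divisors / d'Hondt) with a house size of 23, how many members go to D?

Standard divisor 268954/23 ≈ 11693.652; standard quotas: A 2.729, H 1.909, D 4.564, F 2.374, E 1.604, C 2.162, B 7.658.
Rounding down gives 2, 1, 4, 2, 1, 2, 7 = 19 seats, so the divisor must be adjusted.
With modified divisor 10300: modified quotas A 3.098, H 2.168, D 5.182, F 2.695, E 1.821, C 2.454, B 8.694.
Rounding down: A 3, H 2, D 5, F 2, E 1, C 2, B 8 (total 23).
D receives 5.

5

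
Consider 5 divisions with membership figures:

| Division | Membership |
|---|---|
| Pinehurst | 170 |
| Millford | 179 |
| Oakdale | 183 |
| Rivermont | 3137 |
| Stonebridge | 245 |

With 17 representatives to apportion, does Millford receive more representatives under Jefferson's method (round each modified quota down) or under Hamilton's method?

Hamilton

Jefferson: Pinehurst 0, Millford 0, Oakdale 0, Rivermont 16, Stonebridge 1.
Hamilton: Pinehurst 1, Millford 1, Oakdale 1, Rivermont 13, Stonebridge 1.
Millford gets 0 under Jefferson and 1 under Hamilton.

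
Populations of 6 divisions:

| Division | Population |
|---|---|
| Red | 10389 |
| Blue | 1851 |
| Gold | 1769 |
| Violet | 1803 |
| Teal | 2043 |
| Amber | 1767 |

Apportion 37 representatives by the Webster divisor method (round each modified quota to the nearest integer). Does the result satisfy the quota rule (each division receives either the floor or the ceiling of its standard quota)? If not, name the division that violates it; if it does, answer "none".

none

Standard quotas: Red 19.590, Blue 3.490, Gold 3.336, Violet 3.400, Teal 3.852, Amber 3.332.
Webster allocation: Red 20, Blue 4, Gold 3, Violet 3, Teal 4, Amber 3.
Every allocation lies between the lower and upper quota.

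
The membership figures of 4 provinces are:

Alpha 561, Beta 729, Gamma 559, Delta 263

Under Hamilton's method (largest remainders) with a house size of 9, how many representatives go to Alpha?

Standard divisor: 2112 ÷ 9 ≈ 234.667.
Standard quotas: Alpha 2.391, Beta 3.107, Gamma 2.382, Delta 1.121.
Lower quotas: Alpha 2, Beta 3, Gamma 2, Delta 1 (sum 8, leaving 1 seat).
Remainders in descending order: Alpha 0.391, Gamma 0.382, Delta 0.121, Beta 0.107.
The surplus seat goes to Alpha.
Alpha receives 3.

3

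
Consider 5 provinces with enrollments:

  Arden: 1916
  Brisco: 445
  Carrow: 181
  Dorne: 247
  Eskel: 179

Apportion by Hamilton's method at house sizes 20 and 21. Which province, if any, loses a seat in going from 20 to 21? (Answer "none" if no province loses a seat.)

none

At 20 seats: Arden 13, Brisco 3, Carrow 1, Dorne 2, Eskel 1.
At 21 seats: Arden 14, Brisco 3, Carrow 1, Dorne 2, Eskel 1.
No province's allocation decreased.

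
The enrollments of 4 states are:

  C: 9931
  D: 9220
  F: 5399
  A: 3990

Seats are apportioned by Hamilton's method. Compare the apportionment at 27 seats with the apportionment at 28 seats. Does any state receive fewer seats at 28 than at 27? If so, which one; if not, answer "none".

At 27 seats: C 9, D 9, F 5, A 4.
At 28 seats: C 10, D 9, F 5, A 4.
No state's allocation decreased.

none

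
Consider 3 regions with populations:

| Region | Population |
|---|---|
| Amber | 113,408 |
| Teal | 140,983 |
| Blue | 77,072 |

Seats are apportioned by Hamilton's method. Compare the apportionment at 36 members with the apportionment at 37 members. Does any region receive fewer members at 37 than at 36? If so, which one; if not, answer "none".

At 36 seats: Amber 12, Teal 15, Blue 9.
At 37 seats: Amber 13, Teal 16, Blue 8.
Blue drops from 9 to 8.

Blue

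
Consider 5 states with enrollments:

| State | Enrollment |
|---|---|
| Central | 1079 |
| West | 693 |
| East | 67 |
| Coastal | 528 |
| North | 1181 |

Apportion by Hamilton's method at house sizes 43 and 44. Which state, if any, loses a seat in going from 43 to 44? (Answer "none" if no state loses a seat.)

Coastal

At 43 seats: Central 13, West 8, East 1, Coastal 7, North 14.
At 44 seats: Central 13, West 9, East 1, Coastal 6, North 15.
Coastal drops from 7 to 6.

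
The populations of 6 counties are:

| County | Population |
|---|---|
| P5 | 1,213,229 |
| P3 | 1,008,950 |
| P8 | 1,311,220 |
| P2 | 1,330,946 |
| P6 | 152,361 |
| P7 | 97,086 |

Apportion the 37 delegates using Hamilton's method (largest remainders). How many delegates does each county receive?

P5=9, P3=7, P8=9, P2=10, P6=1, P7=1

Total 5113792; standard divisor 5113792/37 ≈ 138210.595.
Standard quotas: P5 8.7781, P3 7.3001, P8 9.4871, P2 9.6298, P6 1.1024, P7 0.7024.
Lower quotas: P5 8, P3 7, P8 9, P2 9, P6 1, P7 0 (sum 34, leaving 3 seats).
Remainders in descending order: P5 0.7781, P7 0.7024, P2 0.6298, P8 0.4871, P3 0.3001, P6 0.1024.
The surplus seats go to P5, P7, P2.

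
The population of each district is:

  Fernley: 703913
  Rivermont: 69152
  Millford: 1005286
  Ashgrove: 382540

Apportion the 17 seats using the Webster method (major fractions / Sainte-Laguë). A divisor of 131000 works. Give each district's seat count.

With modified divisor 131000: modified quotas Fernley 5.373, Rivermont 0.528, Millford 7.674, Ashgrove 2.920.
Rounding to the nearest integer: Fernley 5, Rivermont 1, Millford 8, Ashgrove 3 (total 17).

Fernley=5, Rivermont=1, Millford=8, Ashgrove=3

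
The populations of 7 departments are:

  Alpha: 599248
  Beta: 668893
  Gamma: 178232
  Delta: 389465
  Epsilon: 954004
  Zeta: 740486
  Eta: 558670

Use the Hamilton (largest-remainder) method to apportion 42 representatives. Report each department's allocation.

Standard divisor: 4088998 ÷ 42 ≈ 97357.095.
Standard quotas: Alpha 6.1552, Beta 6.8705, Gamma 1.8307, Delta 4.0004, Epsilon 9.7990, Zeta 7.6059, Eta 5.7384.
Lower quotas: Alpha 6, Beta 6, Gamma 1, Delta 4, Epsilon 9, Zeta 7, Eta 5 (sum 38, leaving 4 seats).
Remainders in descending order: Beta 0.8705, Gamma 0.8307, Epsilon 0.7990, Eta 0.7384, Zeta 0.6059, Alpha 0.1552, Delta 0.0004.
The surplus seats go to Beta, Gamma, Epsilon, Eta.

Alpha=6; Beta=7; Gamma=2; Delta=4; Epsilon=10; Zeta=7; Eta=6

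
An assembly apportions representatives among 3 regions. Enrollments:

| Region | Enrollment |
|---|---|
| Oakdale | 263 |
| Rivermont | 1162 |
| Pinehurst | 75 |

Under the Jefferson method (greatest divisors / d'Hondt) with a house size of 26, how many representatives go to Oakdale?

4

Standard divisor 1500/26 ≈ 57.692; standard quotas: Oakdale 4.559, Rivermont 20.141, Pinehurst 1.300.
Rounding down gives 4, 20, 1 = 25 seats, so the divisor must be adjusted.
With modified divisor 54: modified quotas Oakdale 4.870, Rivermont 21.519, Pinehurst 1.389.
Rounding down: Oakdale 4, Rivermont 21, Pinehurst 1 (total 26).
Oakdale receives 4.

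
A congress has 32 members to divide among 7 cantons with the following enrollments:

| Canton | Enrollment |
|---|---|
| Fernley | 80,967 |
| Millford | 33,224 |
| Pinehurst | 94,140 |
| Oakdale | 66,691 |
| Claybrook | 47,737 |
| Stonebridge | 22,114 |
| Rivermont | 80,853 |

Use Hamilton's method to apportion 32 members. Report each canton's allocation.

Total 425726; standard divisor 425726/32 ≈ 13303.938.
Standard quotas: Fernley 6.0859, Millford 2.4973, Pinehurst 7.0761, Oakdale 5.0129, Claybrook 3.5882, Stonebridge 1.6622, Rivermont 6.0774.
Lower quotas: Fernley 6, Millford 2, Pinehurst 7, Oakdale 5, Claybrook 3, Stonebridge 1, Rivermont 6 (sum 30, leaving 2 seats).
Remainders in descending order: Stonebridge 0.6622, Claybrook 0.5882, Millford 0.4973, Fernley 0.0859, Rivermont 0.0774, Pinehurst 0.0761, Oakdale 0.0129.
Largest remainders: Stonebridge, Claybrook receive the extra seats.

Fernley: 6; Millford: 2; Pinehurst: 7; Oakdale: 5; Claybrook: 4; Stonebridge: 2; Rivermont: 6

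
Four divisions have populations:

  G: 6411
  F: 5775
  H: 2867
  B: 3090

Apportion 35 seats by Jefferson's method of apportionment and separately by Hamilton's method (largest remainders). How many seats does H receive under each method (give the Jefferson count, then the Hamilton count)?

Jefferson: G 13, F 11, H 5, B 6.
Hamilton: G 12, F 11, H 6, B 6.
H gets 5 under Jefferson and 6 under Hamilton.

5 and 6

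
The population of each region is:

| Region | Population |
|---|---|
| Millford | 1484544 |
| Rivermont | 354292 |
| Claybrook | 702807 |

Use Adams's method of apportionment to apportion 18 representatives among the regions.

Millford=10; Rivermont=3; Claybrook=5

Standard divisor 2541643/18 ≈ 141202.389; standard quotas: Millford 10.514, Rivermont 2.509, Claybrook 4.977.
Rounding up gives 11, 3, 5 = 19 seats, so the divisor must be adjusted.
With modified divisor 156700: modified quotas Millford 9.474, Rivermont 2.261, Claybrook 4.485.
Rounding up: Millford 10, Rivermont 3, Claybrook 5 (total 18).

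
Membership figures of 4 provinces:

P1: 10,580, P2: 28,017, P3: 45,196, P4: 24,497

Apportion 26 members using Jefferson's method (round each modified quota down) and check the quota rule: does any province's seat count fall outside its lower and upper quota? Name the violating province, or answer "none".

Standard quotas: P1 2.540, P2 6.727, P3 10.851, P4 5.882.
Jefferson allocation: P1 2, P2 7, P3 11, P4 6.
Every allocation lies between the lower and upper quota.

none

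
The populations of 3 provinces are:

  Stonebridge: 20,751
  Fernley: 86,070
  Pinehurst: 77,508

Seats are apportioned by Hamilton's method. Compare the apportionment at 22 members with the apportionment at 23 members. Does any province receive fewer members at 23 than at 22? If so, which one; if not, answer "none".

Stonebridge

At 22 seats: Stonebridge 3, Fernley 10, Pinehurst 9.
At 23 seats: Stonebridge 2, Fernley 11, Pinehurst 10.
Stonebridge drops from 3 to 2.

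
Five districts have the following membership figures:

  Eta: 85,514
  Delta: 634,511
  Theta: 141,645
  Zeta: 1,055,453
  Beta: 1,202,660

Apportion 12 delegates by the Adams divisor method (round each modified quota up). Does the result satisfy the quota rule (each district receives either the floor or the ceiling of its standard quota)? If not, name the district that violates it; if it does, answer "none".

Standard quotas: Eta 0.329, Delta 2.441, Theta 0.545, Zeta 4.060, Beta 4.626.
Adams allocation: Eta 1, Delta 2, Theta 1, Zeta 4, Beta 4.
Every allocation lies between the lower and upper quota.

none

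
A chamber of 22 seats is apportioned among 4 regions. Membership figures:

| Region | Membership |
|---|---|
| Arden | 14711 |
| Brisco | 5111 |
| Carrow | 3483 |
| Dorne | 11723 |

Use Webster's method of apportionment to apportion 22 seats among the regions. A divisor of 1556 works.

With modified divisor 1556: modified quotas Arden 9.454, Brisco 3.285, Carrow 2.238, Dorne 7.534.
Rounding to the nearest integer: Arden 9, Brisco 3, Carrow 2, Dorne 8 (total 22).

Arden: 9; Brisco: 3; Carrow: 2; Dorne: 8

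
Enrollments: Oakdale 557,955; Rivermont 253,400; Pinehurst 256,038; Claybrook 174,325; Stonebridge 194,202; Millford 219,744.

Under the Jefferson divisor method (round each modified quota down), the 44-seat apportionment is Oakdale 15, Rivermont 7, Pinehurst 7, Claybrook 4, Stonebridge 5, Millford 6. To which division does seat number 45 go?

Priority for the next seat is population ÷ (current seats + 1).
Priorities: Oakdale 34872.188, Rivermont 31675.000, Pinehurst 32004.750, Claybrook 34865.000, Stonebridge 32367.000, Millford 31392.000.
Highest priority: Oakdale.

Oakdale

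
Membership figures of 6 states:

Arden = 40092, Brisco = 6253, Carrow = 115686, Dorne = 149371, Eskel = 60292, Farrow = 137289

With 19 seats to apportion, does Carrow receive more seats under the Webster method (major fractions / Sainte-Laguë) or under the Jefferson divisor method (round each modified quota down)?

Webster: Arden 2, Brisco 0, Carrow 4, Dorne 6, Eskel 2, Farrow 5.
Jefferson: Arden 1, Brisco 0, Carrow 5, Dorne 6, Eskel 2, Farrow 5.
Carrow gets 4 under Webster and 5 under Jefferson.

Jefferson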